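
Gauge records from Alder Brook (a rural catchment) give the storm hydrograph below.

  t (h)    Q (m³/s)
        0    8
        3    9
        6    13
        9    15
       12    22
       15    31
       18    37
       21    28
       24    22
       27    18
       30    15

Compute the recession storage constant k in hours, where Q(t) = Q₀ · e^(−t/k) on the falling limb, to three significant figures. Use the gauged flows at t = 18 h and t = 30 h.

On the falling limb, Q drops from 37 to 15 m³/s between t = 18 h and t = 30 h (Δt = 12 h).
k = −Δt / ln(Q₂/Q₁) = −12 / ln(15/37) = 13.3 h.

k ≈ 13.3 h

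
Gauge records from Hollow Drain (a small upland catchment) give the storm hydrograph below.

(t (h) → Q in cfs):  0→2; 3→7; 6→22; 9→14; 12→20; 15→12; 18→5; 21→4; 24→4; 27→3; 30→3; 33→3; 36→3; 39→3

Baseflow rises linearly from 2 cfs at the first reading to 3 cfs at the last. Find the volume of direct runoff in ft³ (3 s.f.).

Direct-runoff ordinates (Q − Q_b): 0.00, 4.92, 19.85, 11.77, 17.69, 9.62, 2.54, 1.46, 1.38, 0.31, 0.23, 0.15, 0.08, 0.00 cfs.
ΣQ_DR = 70.00 cfs.
With Δt = 3 h = 10800 s, V = ΣQ_DR · Δt = 70.00 × 10800 = 7.56 × 10^5 ft³.

V ≈ 7.56 × 10^5 ft³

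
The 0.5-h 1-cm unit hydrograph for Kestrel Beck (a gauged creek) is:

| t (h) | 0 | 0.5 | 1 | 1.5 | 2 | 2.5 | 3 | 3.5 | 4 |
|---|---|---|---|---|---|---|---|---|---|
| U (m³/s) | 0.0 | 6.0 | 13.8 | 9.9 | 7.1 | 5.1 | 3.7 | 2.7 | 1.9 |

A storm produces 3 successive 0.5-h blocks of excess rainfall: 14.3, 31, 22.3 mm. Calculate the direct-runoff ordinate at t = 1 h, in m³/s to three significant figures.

By discrete convolution, Q_j = Σ (P_i / 10 mm) · U_{j−i}.
At t = 1 h (j=2): Q = (14.3/10)·13.8 + (31/10)·6.0 + (22.3/10)·0.0 = 38.3 m³/s.

Q ≈ 38.3 m³/s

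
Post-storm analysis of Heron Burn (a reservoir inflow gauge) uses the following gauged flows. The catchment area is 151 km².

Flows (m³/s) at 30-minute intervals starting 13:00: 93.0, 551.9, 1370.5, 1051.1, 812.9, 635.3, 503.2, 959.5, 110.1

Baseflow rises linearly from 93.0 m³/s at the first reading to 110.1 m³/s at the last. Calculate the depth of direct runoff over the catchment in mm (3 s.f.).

d ≈ 61.7 mm

Direct runoff: 0.00, 456.76, 1273.22, 951.69, 711.35, 531.61, 397.38, 851.54, 0.00 m³/s; ΣQ_DR = 5174 m³/s.
V = ΣQ_DR · Δt = 5174 × 1800 s = 9.312 × 10^6 m³.
Over A = 151 km², depth = V / A = 61.7 mm.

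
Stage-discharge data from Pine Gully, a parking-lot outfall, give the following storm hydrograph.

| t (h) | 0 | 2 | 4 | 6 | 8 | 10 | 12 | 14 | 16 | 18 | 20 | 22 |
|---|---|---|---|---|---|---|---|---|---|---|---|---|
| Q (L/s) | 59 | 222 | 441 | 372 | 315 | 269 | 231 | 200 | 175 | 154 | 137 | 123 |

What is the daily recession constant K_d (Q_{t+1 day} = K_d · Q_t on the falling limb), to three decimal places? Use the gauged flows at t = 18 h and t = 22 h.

K_d ≈ 0.260

Between t = 18 h and t = 22 h the flow falls from 154 to 123 L/s over 2×2 h = 4 h.
Per-interval ratio K = (123/154)^(1/2) = 0.8937; K_d = K^(24/2) = 0.260.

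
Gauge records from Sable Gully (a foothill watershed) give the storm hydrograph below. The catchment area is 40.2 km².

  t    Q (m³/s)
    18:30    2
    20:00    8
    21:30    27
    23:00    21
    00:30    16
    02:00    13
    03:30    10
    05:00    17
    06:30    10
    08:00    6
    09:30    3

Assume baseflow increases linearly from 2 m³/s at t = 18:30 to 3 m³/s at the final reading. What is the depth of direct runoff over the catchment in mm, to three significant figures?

d ≈ 14.2 mm

Direct runoff: 0.00, 5.90, 24.80, 18.70, 13.60, 10.50, 7.40, 14.30, 7.20, 3.10, 0.00 m³/s; ΣQ_DR = 105.5 m³/s.
V = ΣQ_DR · Δt = 105.5 × 5400 s = 5.697 × 10^5 m³.
Over A = 40.2 km², depth = V / A = 14.2 mm.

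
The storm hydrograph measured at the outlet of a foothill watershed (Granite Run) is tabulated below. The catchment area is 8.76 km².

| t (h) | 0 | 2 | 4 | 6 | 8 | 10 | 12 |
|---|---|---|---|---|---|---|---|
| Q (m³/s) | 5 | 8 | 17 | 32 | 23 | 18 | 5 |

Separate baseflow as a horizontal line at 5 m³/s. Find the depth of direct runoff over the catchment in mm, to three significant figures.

Direct runoff: 0.0, 3.0, 12.0, 27.0, 18.0, 13.0, 0.0 m³/s; ΣQ_DR = 73.00 m³/s.
V = ΣQ_DR · Δt = 73.00 × 7200 s = 5.256 × 10^5 m³.
Over A = 8.76 km², depth = V / A = 60.0 mm.

d ≈ 60.0 mm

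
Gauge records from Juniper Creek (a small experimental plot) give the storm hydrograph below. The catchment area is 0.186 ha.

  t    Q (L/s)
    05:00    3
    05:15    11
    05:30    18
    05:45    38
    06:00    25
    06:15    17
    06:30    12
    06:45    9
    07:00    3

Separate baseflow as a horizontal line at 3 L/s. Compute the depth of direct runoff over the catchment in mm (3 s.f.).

d ≈ 52.7 mm

Direct runoff: 0.0, 8.0, 15.0, 35.0, 22.0, 14.0, 9.0, 6.0, 0.0 L/s; ΣQ_DR = 109.0 L/s.
V = ΣQ_DR · Δt = 109.0 × 900 s = 98100 L.
Over A = 0.186 ha, depth = V / A = 52.7 mm.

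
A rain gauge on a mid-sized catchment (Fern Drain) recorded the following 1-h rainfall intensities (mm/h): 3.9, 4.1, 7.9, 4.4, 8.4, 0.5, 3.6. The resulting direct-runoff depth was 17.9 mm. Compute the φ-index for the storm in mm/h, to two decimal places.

φ ≈ 2.40 mm/h

Only the 6 blocks with intensity above φ contribute runoff: 3.9, 4.1, 7.9, 4.4, 8.4, 3.6 mm/h.
Σ(I−φ)·Δt = d  ⇒  (3.9+4.1+7.9+4.4+8.4+3.6 − 6φ)·1 = 17.9
φ = (32.30 − 17.9/1) / 6 = 2.40 mm/h.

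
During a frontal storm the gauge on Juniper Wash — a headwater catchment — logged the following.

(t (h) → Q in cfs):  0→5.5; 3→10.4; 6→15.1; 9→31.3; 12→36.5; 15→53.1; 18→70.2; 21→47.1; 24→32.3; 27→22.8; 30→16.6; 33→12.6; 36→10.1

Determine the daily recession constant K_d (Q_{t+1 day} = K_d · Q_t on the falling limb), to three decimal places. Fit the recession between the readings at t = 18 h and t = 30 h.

Between t = 18 h and t = 30 h the flow falls from 70.2 to 16.6 cfs over 4×3 h = 12 h.
Per-interval ratio K = (16.6/70.2)^(1/4) = 0.6973; K_d = K^(24/3) = 0.056.

K_d ≈ 0.056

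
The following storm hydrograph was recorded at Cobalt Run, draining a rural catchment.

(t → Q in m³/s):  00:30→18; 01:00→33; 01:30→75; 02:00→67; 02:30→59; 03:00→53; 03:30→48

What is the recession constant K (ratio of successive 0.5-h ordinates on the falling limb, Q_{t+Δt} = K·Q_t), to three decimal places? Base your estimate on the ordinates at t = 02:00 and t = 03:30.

K ≈ 0.895

Using the recession-limb readings at t = 02:00 and t = 03:30: Q falls from 67 to 48 m³/s over 3 intervals.
K = (Q₂/Q₁)^(1/3) = (48/67)^(1/3) = 0.895.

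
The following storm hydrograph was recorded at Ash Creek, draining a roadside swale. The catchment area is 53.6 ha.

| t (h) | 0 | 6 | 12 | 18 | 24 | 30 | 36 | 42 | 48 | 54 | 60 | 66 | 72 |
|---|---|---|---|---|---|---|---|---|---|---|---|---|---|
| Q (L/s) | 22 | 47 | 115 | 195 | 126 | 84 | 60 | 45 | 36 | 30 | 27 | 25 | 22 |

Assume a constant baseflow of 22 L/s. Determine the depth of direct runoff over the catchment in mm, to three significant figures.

Direct runoff: 0.0, 25.0, 93.0, 173.0, 104.0, 62.0, 38.0, 23.0, 14.0, 8.0, 5.0, 3.0, 0.0 L/s; ΣQ_DR = 548.0 L/s.
V = ΣQ_DR · Δt = 548.0 × 21600 s = 1.184 × 10^7 L.
Over A = 53.6 ha, depth = V / A = 22.1 mm.

d ≈ 22.1 mm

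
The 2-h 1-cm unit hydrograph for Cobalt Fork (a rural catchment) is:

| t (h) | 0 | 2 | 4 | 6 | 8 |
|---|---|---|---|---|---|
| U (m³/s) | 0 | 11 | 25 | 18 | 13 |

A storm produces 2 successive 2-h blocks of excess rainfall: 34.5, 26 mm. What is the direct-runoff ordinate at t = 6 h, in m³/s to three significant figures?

By discrete convolution, Q_j = Σ (P_i / 10 mm) · U_{j−i}.
At t = 6 h (j=3): Q = (34.5/10)·18 + (26/10)·25 = 127 m³/s.

Q ≈ 127 m³/s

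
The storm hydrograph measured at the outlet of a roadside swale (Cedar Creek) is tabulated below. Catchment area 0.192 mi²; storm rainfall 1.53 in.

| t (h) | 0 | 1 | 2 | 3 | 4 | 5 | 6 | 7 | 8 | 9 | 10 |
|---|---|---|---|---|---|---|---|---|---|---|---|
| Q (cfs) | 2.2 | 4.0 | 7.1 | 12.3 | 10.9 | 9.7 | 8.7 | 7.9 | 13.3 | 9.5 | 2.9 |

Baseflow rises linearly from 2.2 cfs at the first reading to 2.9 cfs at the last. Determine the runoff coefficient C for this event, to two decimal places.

C ≈ 0.32

ΣQ_DR = 60.45 cfs; V = ΣQ_DR·Δt = 2.176 × 10^5 ft³.
Runoff depth d = V / A = 0.4879 in.
C = d / P = 0.4879 / 1.53 = 0.32.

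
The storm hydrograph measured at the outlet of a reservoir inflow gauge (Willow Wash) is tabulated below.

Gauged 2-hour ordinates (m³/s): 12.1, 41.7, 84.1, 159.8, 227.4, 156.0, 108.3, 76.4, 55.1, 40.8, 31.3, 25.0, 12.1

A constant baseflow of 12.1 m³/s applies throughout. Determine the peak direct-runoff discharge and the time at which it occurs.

Q_p = 215.3 m³/s at t = 8 h

Subtracting baseflow gives direct-runoff ordinates: 0.0, 29.6, 72.0, 147.7, 215.3, 143.9, 96.2, 64.3, 43.0, 28.7, 19.2, 12.9, 0.0 m³/s.
The maximum is 215.3 m³/s, occurring at the reading for t = 8 h.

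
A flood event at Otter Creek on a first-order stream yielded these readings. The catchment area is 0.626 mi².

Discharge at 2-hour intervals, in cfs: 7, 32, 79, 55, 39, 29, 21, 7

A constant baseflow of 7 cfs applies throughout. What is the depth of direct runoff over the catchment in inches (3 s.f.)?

d ≈ 1.05 in

Direct runoff: 0.0, 25.0, 72.0, 48.0, 32.0, 22.0, 14.0, 0.0 cfs; ΣQ_DR = 213.0 cfs.
V = ΣQ_DR · Δt = 213.0 × 7200 s = 1.534 × 10^6 ft³.
Over A = 0.626 mi², depth = V / A = 1.05 in.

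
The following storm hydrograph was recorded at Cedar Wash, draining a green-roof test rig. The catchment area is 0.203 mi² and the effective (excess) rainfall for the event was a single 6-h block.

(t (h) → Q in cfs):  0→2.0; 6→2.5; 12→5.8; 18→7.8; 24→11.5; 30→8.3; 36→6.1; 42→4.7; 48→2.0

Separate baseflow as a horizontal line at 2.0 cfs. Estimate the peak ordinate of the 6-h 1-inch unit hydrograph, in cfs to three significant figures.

U_p ≈ 6.34 cfs

Direct runoff: 0.0, 0.5, 3.8, 5.8, 9.5, 6.3, 4.1, 2.7, 0.0 cfs; ΣQ_DR = 32.70 cfs, peak = 9.5 cfs.
Runoff depth d = ΣQ_DR·Δt / A = 32.70 × 21600 / (0.203 mi²) = 1.498 in.
The 1-inch UH is the DRH scaled by (1 in)/d, so U_p = 9.5 × 1/1.498 = 6.34 cfs.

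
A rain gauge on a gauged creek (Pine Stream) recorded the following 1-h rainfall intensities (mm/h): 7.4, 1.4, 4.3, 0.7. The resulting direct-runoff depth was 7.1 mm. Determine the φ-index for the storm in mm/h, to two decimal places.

Only the 2 blocks with intensity above φ contribute runoff: 7.4, 4.3 mm/h.
Σ(I−φ)·Δt = d  ⇒  (7.4+4.3 − 2φ)·1 = 7.1
φ = (11.70 − 7.1/1) / 2 = 2.30 mm/h.

φ ≈ 2.30 mm/h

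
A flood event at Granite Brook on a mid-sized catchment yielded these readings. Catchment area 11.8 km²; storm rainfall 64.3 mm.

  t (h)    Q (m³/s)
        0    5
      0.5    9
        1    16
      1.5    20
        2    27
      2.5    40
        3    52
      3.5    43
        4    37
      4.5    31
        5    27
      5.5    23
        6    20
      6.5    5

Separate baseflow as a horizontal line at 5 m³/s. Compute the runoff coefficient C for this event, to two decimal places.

ΣQ_DR = 285.0 m³/s; V = ΣQ_DR·Δt = 5.130 × 10^5 m³.
Runoff depth d = V / A = 43.47 mm.
C = d / P = 43.47 / 64.3 = 0.68.

C ≈ 0.68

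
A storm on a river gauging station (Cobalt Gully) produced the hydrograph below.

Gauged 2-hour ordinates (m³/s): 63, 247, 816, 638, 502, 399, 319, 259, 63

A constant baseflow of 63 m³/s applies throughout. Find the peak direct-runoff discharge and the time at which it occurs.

Q_p = 753.0 m³/s at t = 4 h

Subtracting baseflow gives direct-runoff ordinates: 0.0, 184.0, 753.0, 575.0, 439.0, 336.0, 256.0, 196.0, 0.0 m³/s.
The maximum is 753.0 m³/s, occurring at the reading for t = 4 h.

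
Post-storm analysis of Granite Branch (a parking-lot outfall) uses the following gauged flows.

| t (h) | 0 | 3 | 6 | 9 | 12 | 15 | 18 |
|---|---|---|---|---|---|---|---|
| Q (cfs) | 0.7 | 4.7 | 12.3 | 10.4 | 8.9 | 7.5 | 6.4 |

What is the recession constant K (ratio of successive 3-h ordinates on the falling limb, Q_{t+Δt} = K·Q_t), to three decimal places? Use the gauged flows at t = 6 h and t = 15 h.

Using the recession-limb readings at t = 6 h and t = 15 h: Q falls from 12.3 to 7.5 cfs over 3 intervals.
K = (Q₂/Q₁)^(1/3) = (7.5/12.3)^(1/3) = 0.848.

K ≈ 0.848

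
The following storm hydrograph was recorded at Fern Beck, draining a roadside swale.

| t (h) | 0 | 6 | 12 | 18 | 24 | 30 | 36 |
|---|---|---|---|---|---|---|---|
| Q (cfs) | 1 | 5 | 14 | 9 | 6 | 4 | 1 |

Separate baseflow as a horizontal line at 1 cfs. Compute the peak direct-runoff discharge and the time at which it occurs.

Q_p = 13.0 cfs at t = 12 h

Subtracting baseflow gives direct-runoff ordinates: 0.0, 4.0, 13.0, 8.0, 5.0, 3.0, 0.0 cfs.
The maximum is 13.0 cfs, occurring at the reading for t = 12 h.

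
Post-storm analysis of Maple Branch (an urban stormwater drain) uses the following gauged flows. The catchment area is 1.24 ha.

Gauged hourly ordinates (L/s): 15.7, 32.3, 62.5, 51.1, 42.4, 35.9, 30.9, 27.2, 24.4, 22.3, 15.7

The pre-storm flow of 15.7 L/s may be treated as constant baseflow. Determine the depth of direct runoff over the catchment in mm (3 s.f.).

Direct runoff: 0.0, 16.6, 46.8, 35.4, 26.7, 20.2, 15.2, 11.5, 8.7, 6.6, 0.0 L/s; ΣQ_DR = 187.7 L/s.
V = ΣQ_DR · Δt = 187.7 × 3600 s = 6.757 × 10^5 L.
Over A = 1.24 ha, depth = V / A = 54.5 mm.

d ≈ 54.5 mm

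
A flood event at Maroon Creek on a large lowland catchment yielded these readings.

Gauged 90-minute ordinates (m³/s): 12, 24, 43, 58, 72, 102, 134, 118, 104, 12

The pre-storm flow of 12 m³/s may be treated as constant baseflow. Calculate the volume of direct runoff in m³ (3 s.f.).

Direct-runoff ordinates (Q − Q_b): 0.0, 12.0, 31.0, 46.0, 60.0, 90.0, 122.0, 106.0, 92.0, 0.0 m³/s.
ΣQ_DR = 559.0 m³/s.
With Δt = 1.5 h = 5400 s, V = ΣQ_DR · Δt = 559.0 × 5400 = 3.02 × 10^6 m³.

V ≈ 3.02 × 10^6 m³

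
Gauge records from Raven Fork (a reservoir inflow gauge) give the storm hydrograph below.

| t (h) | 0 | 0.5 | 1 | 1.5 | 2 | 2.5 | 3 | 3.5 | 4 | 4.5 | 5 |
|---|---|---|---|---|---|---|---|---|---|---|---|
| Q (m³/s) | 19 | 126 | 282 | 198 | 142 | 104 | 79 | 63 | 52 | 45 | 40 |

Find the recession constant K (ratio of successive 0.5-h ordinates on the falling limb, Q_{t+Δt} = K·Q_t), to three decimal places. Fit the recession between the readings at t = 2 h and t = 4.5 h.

K ≈ 0.795

Using the recession-limb readings at t = 2 h and t = 4.5 h: Q falls from 142 to 45 m³/s over 5 intervals.
K = (Q₂/Q₁)^(1/5) = (45/142)^(1/5) = 0.795.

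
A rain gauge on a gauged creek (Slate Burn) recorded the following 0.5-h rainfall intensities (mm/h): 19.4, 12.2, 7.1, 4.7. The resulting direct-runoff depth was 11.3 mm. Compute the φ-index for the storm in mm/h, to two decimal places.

Only the 3 blocks with intensity above φ contribute runoff: 19.4, 12.2, 7.1 mm/h.
Σ(I−φ)·Δt = d  ⇒  (19.4+12.2+7.1 − 3φ)·0.5 = 11.3
φ = (38.70 − 11.3/0.5) / 3 = 5.37 mm/h.

φ ≈ 5.37 mm/h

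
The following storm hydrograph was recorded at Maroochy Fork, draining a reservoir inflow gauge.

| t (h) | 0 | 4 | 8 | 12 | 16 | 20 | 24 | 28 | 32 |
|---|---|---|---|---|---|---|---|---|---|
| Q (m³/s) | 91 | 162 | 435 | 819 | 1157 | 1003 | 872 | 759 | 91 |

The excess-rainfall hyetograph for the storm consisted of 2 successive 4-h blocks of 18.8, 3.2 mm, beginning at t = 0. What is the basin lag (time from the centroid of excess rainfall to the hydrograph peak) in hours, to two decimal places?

Centroid of excess rainfall: t_c = Σ P_i·t̄_i / ΣP_i = 2.5818 h (block centres at 2, 6 h).
Hydrograph peak occurs at t = 16 h, so basin lag t_L = 16 − 2.5818 = 13.42 h.

t_L ≈ 13.42 h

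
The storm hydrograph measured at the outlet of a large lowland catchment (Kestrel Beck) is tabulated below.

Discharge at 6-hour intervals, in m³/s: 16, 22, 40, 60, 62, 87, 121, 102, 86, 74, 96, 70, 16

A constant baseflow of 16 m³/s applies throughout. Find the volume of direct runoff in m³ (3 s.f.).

Direct-runoff ordinates (Q − Q_b): 0.0, 6.0, 24.0, 44.0, 46.0, 71.0, 105.0, 86.0, 70.0, 58.0, 80.0, 54.0, 0.0 m³/s.
ΣQ_DR = 644.0 m³/s.
With Δt = 6 h = 21600 s, V = ΣQ_DR · Δt = 644.0 × 21600 = 1.39 × 10^7 m³.

V ≈ 1.39 × 10^7 m³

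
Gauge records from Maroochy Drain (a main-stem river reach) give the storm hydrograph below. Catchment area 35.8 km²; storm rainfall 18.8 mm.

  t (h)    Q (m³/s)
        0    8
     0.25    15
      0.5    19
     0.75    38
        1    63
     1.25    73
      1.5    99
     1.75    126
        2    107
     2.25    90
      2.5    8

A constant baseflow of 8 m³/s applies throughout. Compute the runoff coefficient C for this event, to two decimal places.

C ≈ 0.75

ΣQ_DR = 558.0 m³/s; V = ΣQ_DR·Δt = 5.022 × 10^5 m³.
Runoff depth d = V / A = 14.03 mm.
C = d / P = 14.03 / 18.8 = 0.75.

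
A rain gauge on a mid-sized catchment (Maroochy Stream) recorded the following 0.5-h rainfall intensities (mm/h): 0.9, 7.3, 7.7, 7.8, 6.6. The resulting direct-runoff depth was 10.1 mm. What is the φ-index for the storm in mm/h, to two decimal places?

φ ≈ 2.30 mm/h

Only the 4 blocks with intensity above φ contribute runoff: 7.3, 7.7, 7.8, 6.6 mm/h.
Σ(I−φ)·Δt = d  ⇒  (7.3+7.7+7.8+6.6 − 4φ)·0.5 = 10.1
φ = (29.40 − 10.1/0.5) / 4 = 2.30 mm/h.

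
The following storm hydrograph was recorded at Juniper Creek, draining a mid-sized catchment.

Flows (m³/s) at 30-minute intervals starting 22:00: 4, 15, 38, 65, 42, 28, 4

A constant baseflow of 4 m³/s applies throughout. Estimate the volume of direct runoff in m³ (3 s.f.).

V ≈ 3.02 × 10^5 m³

Direct-runoff ordinates (Q − Q_b): 0.0, 11.0, 34.0, 61.0, 38.0, 24.0, 0.0 m³/s.
ΣQ_DR = 168.0 m³/s.
With Δt = 0.5 h = 1800 s, V = ΣQ_DR · Δt = 168.0 × 1800 = 3.02 × 10^5 m³.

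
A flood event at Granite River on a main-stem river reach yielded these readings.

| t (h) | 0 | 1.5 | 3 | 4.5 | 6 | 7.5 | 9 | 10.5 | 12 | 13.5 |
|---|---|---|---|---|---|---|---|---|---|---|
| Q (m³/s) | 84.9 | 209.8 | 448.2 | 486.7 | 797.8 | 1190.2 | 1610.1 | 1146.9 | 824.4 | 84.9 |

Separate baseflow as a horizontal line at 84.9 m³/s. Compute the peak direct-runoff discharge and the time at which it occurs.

Q_p = 1525.2 m³/s at t = 9 h

Subtracting baseflow gives direct-runoff ordinates: 0.0, 124.9, 363.3, 401.8, 712.9, 1105.3, 1525.2, 1062.0, 739.5, 0.0 m³/s.
The maximum is 1525.2 m³/s, occurring at the reading for t = 9 h.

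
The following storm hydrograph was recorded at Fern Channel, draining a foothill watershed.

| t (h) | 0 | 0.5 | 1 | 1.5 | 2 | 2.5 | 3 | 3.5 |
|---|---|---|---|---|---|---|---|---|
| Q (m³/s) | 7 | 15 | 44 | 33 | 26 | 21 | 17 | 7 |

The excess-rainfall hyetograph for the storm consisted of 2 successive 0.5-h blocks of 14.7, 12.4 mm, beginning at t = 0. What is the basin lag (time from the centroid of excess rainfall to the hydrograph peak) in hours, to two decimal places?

t_L ≈ 0.52 h

Centroid of excess rainfall: t_c = Σ P_i·t̄_i / ΣP_i = 0.4788 h (block centres at 0.25, 0.75 h).
Hydrograph peak occurs at t = 1 h, so basin lag t_L = 1 − 0.4788 = 0.52 h.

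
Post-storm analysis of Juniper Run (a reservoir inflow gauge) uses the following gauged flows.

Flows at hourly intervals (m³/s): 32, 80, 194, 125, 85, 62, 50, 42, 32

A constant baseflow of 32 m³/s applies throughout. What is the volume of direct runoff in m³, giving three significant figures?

Direct-runoff ordinates (Q − Q_b): 0.0, 48.0, 162.0, 93.0, 53.0, 30.0, 18.0, 10.0, 0.0 m³/s.
ΣQ_DR = 414.0 m³/s.
With Δt = 1 h = 3600 s, V = ΣQ_DR · Δt = 414.0 × 3600 = 1.49 × 10^6 m³.

V ≈ 1.49 × 10^6 m³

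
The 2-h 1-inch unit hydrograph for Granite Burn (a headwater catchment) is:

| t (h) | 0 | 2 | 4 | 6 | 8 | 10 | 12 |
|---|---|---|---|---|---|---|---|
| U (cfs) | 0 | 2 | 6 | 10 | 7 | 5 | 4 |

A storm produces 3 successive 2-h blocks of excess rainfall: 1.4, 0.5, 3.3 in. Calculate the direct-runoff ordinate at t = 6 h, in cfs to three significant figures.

Q ≈ 23.6 cfs

By discrete convolution, Q_j = Σ (P_i / 1 in) · U_{j−i}.
At t = 6 h (j=3): Q = (1.4/1)·10 + (0.5/1)·6 + (3.3/1)·2 = 23.6 cfs.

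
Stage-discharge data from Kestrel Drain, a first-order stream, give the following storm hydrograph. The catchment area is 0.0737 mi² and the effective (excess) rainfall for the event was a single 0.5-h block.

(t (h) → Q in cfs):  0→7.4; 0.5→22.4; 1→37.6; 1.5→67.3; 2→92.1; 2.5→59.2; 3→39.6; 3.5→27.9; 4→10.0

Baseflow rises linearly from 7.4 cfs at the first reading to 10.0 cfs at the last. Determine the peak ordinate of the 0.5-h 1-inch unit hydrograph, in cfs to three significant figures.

Direct runoff: 0.00, 14.68, 29.55, 58.92, 83.40, 50.17, 30.25, 18.23, 0.00 cfs; ΣQ_DR = 285.2 cfs, peak = 83.40 cfs.
Runoff depth d = ΣQ_DR·Δt / A = 285.2 × 1800 / (0.0737 mi²) = 2.998 in.
The 1-inch UH is the DRH scaled by (1 in)/d, so U_p = 83.40 × 1/2.998 = 27.8 cfs.

U_p ≈ 27.8 cfs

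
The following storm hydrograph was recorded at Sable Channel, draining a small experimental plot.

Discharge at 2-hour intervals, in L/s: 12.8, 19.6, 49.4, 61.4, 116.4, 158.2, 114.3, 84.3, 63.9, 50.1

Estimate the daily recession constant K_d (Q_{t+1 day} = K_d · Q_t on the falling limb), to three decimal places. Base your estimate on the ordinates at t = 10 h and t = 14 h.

K_d ≈ 0.023

Between t = 10 h and t = 14 h the flow falls from 158.2 to 84.3 L/s over 2×2 h = 4 h.
Per-interval ratio K = (84.3/158.2)^(1/2) = 0.7300; K_d = K^(24/2) = 0.023.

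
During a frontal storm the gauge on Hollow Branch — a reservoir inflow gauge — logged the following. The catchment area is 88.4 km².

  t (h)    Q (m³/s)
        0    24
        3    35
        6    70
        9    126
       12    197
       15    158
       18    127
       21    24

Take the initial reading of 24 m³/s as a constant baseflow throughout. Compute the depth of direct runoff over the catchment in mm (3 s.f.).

d ≈ 69.5 mm

Direct runoff: 0.0, 11.0, 46.0, 102.0, 173.0, 134.0, 103.0, 0.0 m³/s; ΣQ_DR = 569.0 m³/s.
V = ΣQ_DR · Δt = 569.0 × 10800 s = 6.145 × 10^6 m³.
Over A = 88.4 km², depth = V / A = 69.5 mm.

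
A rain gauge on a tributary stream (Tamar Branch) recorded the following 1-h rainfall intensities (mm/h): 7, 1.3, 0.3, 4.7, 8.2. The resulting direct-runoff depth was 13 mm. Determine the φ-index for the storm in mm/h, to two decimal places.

Only the 3 blocks with intensity above φ contribute runoff: 7, 4.7, 8.2 mm/h.
Σ(I−φ)·Δt = d  ⇒  (7+4.7+8.2 − 3φ)·1 = 13
φ = (19.90 − 13/1) / 3 = 2.30 mm/h.

φ ≈ 2.30 mm/h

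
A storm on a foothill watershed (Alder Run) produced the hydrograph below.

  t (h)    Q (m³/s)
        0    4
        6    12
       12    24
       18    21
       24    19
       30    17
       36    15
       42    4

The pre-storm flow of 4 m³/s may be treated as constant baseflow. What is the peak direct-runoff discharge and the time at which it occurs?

Q_p = 20.0 m³/s at t = 12 h

Subtracting baseflow gives direct-runoff ordinates: 0.0, 8.0, 20.0, 17.0, 15.0, 13.0, 11.0, 0.0 m³/s.
The maximum is 20.0 m³/s, occurring at the reading for t = 12 h.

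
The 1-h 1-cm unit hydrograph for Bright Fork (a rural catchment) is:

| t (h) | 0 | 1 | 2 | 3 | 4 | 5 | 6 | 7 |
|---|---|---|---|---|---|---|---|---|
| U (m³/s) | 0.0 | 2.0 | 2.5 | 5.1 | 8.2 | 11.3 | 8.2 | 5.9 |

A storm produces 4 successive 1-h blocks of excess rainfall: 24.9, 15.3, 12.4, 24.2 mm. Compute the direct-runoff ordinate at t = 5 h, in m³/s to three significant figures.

By discrete convolution, Q_j = Σ (P_i / 10 mm) · U_{j−i}.
At t = 5 h (j=5): Q = (24.9/10)·11.3 + (15.3/10)·8.2 + (12.4/10)·5.1 + (24.2/10)·2.5 = 53.1 m³/s.

Q ≈ 53.1 m³/s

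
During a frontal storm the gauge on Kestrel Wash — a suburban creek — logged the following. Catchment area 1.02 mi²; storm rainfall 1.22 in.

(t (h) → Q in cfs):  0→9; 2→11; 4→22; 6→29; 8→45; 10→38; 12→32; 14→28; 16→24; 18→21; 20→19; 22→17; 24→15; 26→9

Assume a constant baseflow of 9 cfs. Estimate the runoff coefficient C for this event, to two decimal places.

ΣQ_DR = 193.0 cfs; V = ΣQ_DR·Δt = 1.390 × 10^6 ft³.
Runoff depth d = V / A = 0.5864 in.
C = d / P = 0.5864 / 1.22 = 0.48.

C ≈ 0.48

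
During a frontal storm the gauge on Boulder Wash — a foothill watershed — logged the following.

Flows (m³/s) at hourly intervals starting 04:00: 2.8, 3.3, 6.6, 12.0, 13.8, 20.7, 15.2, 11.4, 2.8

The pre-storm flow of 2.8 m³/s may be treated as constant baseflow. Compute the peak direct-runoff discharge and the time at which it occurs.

Subtracting baseflow gives direct-runoff ordinates: 0.0, 0.5, 3.8, 9.2, 11.0, 17.9, 12.4, 8.6, 0.0 m³/s.
The maximum is 17.9 m³/s, occurring at the reading for t = 09:00.

Q_p = 17.9 m³/s at t = 09:00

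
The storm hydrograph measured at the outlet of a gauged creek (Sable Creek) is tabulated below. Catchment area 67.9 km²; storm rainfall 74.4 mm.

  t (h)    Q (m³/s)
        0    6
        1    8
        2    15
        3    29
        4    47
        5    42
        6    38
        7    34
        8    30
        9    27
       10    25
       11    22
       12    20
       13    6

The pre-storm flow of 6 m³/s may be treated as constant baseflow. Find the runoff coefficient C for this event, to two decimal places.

ΣQ_DR = 265.0 m³/s; V = ΣQ_DR·Δt = 9.540 × 10^5 m³.
Runoff depth d = V / A = 14.05 mm.
C = d / P = 14.05 / 74.4 = 0.19.

C ≈ 0.19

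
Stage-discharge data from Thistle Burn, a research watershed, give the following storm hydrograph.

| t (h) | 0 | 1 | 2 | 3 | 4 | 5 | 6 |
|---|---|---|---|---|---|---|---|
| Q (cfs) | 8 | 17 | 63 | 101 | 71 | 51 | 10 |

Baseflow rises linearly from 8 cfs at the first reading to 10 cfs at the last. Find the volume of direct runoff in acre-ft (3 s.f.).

V ≈ 21.3 acre-ft

Direct-runoff ordinates (Q − Q_b): 0.00, 8.67, 54.33, 92.00, 61.67, 41.33, 0.00 cfs.
ΣQ_DR = 258.0 cfs.
With Δt = 1 h = 3600 s, V = ΣQ_DR · Δt = 258.0 × 3600 = 9.29 × 10^5 ft³ = 21.3 acre-ft.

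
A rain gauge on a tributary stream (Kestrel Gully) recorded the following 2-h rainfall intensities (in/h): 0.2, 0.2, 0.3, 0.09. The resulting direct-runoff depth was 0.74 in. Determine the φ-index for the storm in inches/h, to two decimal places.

φ ≈ 0.11 in/h

Only the 3 blocks with intensity above φ contribute runoff: 0.2, 0.2, 0.3 in/h.
Σ(I−φ)·Δt = d  ⇒  (0.2+0.2+0.3 − 3φ)·2 = 0.74
φ = (0.7000 − 0.74/2) / 3 = 0.11 in/h.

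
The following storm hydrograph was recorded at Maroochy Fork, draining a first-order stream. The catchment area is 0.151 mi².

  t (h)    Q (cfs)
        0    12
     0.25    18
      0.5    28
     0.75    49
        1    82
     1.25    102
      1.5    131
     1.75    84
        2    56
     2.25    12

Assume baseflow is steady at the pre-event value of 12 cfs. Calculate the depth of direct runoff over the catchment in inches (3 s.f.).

d ≈ 1.16 in

Direct runoff: 0.0, 6.0, 16.0, 37.0, 70.0, 90.0, 119.0, 72.0, 44.0, 0.0 cfs; ΣQ_DR = 454.0 cfs.
V = ΣQ_DR · Δt = 454.0 × 900 s = 4.086 × 10^5 ft³.
Over A = 0.151 mi², depth = V / A = 1.16 in.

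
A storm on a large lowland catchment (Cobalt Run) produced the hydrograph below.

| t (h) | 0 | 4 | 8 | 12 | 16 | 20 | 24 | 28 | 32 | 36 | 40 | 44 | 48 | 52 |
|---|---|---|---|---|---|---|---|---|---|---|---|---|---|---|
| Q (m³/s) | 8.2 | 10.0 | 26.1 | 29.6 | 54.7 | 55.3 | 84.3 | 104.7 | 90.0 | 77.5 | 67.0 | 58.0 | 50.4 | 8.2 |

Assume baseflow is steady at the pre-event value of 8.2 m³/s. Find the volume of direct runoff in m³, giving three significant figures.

Direct-runoff ordinates (Q − Q_b): 0.0, 1.8, 17.9, 21.4, 46.5, 47.1, 76.1, 96.5, 81.8, 69.3, 58.8, 49.8, 42.2, 0.0 m³/s.
ΣQ_DR = 609.2 m³/s.
With Δt = 4 h = 14400 s, V = ΣQ_DR · Δt = 609.2 × 14400 = 8.77 × 10^6 m³.

V ≈ 8.77 × 10^6 m³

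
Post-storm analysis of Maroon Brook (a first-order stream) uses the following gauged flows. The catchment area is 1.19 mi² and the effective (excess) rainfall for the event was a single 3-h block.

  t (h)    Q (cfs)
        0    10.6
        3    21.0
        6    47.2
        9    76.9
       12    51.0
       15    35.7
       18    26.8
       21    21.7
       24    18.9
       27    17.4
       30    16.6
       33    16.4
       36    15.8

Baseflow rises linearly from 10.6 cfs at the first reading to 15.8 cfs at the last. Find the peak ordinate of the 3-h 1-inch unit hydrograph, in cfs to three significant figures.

Direct runoff: 0.00, 9.97, 35.73, 65.00, 38.67, 22.93, 13.60, 8.07, 4.83, 2.90, 1.67, 1.03, 0.00 cfs; ΣQ_DR = 204.4 cfs, peak = 65.00 cfs.
Runoff depth d = ΣQ_DR·Δt / A = 204.4 × 10800 / (1.19 mi²) = 0.7985 in.
The 1-inch UH is the DRH scaled by (1 in)/d, so U_p = 65.00 × 1/0.7985 = 81.4 cfs.

U_p ≈ 81.4 cfs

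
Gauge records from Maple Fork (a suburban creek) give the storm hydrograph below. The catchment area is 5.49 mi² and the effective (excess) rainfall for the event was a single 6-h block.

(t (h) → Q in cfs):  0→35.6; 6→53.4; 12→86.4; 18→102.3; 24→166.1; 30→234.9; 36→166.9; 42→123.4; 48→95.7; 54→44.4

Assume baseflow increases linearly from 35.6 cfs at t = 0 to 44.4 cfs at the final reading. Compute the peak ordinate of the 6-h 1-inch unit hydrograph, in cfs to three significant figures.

Direct runoff: 0.00, 16.82, 48.84, 63.77, 126.59, 194.41, 125.43, 80.96, 52.28, 0.00 cfs; ΣQ_DR = 709.1 cfs, peak = 194.41 cfs.
Runoff depth d = ΣQ_DR·Δt / A = 709.1 × 21600 / (5.49 mi²) = 1.201 in.
The 1-inch UH is the DRH scaled by (1 in)/d, so U_p = 194.41 × 1/1.201 = 162 cfs.

U_p ≈ 162 cfs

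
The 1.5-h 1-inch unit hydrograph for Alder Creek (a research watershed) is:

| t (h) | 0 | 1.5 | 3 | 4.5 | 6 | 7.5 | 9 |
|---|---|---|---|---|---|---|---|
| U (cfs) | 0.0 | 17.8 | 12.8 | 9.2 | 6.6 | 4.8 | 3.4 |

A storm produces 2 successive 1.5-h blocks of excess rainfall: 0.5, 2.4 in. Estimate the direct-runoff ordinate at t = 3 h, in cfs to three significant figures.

Q ≈ 49.1 cfs

By discrete convolution, Q_j = Σ (P_i / 1 in) · U_{j−i}.
At t = 3 h (j=2): Q = (0.5/1)·12.8 + (2.4/1)·17.8 = 49.1 cfs.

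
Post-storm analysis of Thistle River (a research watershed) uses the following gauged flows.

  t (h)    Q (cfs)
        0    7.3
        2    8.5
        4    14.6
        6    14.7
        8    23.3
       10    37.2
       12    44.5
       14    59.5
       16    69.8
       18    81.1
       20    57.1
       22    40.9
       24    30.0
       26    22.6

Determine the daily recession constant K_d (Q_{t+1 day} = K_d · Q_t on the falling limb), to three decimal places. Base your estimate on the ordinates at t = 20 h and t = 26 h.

Between t = 20 h and t = 26 h the flow falls from 57.1 to 22.6 cfs over 3×2 h = 6 h.
Per-interval ratio K = (22.6/57.1)^(1/3) = 0.7342; K_d = K^(24/2) = 0.025.

K_d ≈ 0.025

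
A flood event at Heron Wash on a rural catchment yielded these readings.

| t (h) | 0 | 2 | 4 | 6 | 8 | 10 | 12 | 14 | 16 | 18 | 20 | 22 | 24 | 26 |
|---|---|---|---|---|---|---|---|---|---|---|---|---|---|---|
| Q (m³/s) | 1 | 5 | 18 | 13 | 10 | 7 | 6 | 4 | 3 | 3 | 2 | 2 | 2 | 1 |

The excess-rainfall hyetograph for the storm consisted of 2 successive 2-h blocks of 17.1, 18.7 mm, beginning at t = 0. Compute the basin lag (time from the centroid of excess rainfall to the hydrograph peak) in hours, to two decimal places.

t_L ≈ 1.96 h

Centroid of excess rainfall: t_c = Σ P_i·t̄_i / ΣP_i = 2.0447 h (block centres at 1, 3 h).
Hydrograph peak occurs at t = 4 h, so basin lag t_L = 4 − 2.0447 = 1.96 h.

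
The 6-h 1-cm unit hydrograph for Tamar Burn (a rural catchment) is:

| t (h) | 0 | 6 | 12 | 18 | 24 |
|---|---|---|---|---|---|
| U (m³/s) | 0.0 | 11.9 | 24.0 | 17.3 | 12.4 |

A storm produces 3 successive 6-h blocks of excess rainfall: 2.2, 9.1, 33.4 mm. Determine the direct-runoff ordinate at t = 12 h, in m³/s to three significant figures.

By discrete convolution, Q_j = Σ (P_i / 10 mm) · U_{j−i}.
At t = 12 h (j=2): Q = (2.2/10)·24.0 + (9.1/10)·11.9 + (33.4/10)·0.0 = 16.1 m³/s.

Q ≈ 16.1 m³/s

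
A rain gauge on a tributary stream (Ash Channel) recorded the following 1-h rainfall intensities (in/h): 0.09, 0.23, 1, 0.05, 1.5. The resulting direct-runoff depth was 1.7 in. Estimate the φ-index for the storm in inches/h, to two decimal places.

φ ≈ 0.40 in/h

Only the 2 blocks with intensity above φ contribute runoff: 1, 1.5 in/h.
Σ(I−φ)·Δt = d  ⇒  (1+1.5 − 2φ)·1 = 1.7
φ = (2.500 − 1.7/1) / 2 = 0.40 in/h.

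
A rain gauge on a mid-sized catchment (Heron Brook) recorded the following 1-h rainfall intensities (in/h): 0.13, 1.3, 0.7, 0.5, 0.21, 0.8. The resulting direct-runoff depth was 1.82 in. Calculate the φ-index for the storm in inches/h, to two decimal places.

φ ≈ 0.37 in/h

Only the 4 blocks with intensity above φ contribute runoff: 1.3, 0.7, 0.5, 0.8 in/h.
Σ(I−φ)·Δt = d  ⇒  (1.3+0.7+0.5+0.8 − 4φ)·1 = 1.82
φ = (3.300 − 1.82/1) / 4 = 0.37 in/h.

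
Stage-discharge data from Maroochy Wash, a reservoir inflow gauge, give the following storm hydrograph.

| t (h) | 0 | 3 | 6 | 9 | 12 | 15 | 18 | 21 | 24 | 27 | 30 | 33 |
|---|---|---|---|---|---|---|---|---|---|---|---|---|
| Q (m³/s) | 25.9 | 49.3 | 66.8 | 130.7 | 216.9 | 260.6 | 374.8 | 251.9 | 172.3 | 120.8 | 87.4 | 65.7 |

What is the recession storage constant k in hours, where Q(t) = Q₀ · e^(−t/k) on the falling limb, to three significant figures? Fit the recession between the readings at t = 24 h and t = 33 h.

On the falling limb, Q drops from 172.3 to 65.7 m³/s between t = 24 h and t = 33 h (Δt = 9 h).
k = −Δt / ln(Q₂/Q₁) = −9 / ln(65.7/172.3) = 9.33 h.

k ≈ 9.33 h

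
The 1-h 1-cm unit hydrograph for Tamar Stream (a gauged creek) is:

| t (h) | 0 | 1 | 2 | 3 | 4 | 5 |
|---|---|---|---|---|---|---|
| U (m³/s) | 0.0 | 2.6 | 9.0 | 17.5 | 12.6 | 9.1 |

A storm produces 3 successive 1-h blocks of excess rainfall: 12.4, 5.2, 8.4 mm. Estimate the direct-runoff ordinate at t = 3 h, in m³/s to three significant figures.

Q ≈ 28.6 m³/s

By discrete convolution, Q_j = Σ (P_i / 10 mm) · U_{j−i}.
At t = 3 h (j=3): Q = (12.4/10)·17.5 + (5.2/10)·9.0 + (8.4/10)·2.6 = 28.6 m³/s.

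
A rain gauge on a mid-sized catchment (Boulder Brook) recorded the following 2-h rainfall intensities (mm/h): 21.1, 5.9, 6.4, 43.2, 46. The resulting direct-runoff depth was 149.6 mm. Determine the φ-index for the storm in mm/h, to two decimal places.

φ ≈ 11.83 mm/h

Only the 3 blocks with intensity above φ contribute runoff: 21.1, 43.2, 46 mm/h.
Σ(I−φ)·Δt = d  ⇒  (21.1+43.2+46 − 3φ)·2 = 149.6
φ = (110.3 − 149.6/2) / 3 = 11.83 mm/h.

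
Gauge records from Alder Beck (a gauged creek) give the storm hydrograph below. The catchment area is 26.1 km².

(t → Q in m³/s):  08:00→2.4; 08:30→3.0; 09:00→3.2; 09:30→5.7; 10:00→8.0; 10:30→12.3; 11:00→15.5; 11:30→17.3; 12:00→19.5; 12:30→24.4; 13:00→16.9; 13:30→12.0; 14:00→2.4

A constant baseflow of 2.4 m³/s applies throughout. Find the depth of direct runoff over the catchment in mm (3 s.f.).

d ≈ 7.68 mm

Direct runoff: 0.0, 0.6, 0.8, 3.3, 5.6, 9.9, 13.1, 14.9, 17.1, 22.0, 14.5, 9.6, 0.0 m³/s; ΣQ_DR = 111.4 m³/s.
V = ΣQ_DR · Δt = 111.4 × 1800 s = 2.005 × 10^5 m³.
Over A = 26.1 km², depth = V / A = 7.68 mm.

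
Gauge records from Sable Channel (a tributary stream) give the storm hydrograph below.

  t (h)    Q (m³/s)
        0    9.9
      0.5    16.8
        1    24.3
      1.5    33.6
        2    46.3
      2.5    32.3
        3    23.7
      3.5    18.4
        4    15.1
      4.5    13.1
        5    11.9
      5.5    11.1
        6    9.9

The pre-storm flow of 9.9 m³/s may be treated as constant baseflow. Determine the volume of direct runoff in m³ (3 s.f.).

V ≈ 2.48 × 10^5 m³

Direct-runoff ordinates (Q − Q_b): 0.0, 6.9, 14.4, 23.7, 36.4, 22.4, 13.8, 8.5, 5.2, 3.2, 2.0, 1.2, 0.0 m³/s.
ΣQ_DR = 137.7 m³/s.
With Δt = 0.5 h = 1800 s, V = ΣQ_DR · Δt = 137.7 × 1800 = 2.48 × 10^5 m³.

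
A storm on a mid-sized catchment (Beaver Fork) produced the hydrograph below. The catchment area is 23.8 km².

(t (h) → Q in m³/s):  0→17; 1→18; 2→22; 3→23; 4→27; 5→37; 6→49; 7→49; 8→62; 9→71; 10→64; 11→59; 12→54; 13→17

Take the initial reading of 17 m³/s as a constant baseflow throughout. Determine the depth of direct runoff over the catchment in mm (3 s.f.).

Direct runoff: 0.0, 1.0, 5.0, 6.0, 10.0, 20.0, 32.0, 32.0, 45.0, 54.0, 47.0, 42.0, 37.0, 0.0 m³/s; ΣQ_DR = 331.0 m³/s.
V = ΣQ_DR · Δt = 331.0 × 3600 s = 1.192 × 10^6 m³.
Over A = 23.8 km², depth = V / A = 50.1 mm.

d ≈ 50.1 mm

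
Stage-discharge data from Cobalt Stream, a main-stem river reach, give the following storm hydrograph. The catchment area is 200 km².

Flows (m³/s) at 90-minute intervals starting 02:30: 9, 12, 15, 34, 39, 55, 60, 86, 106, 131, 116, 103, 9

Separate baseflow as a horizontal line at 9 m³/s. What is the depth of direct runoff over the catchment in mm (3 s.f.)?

d ≈ 17.8 mm

Direct runoff: 0.0, 3.0, 6.0, 25.0, 30.0, 46.0, 51.0, 77.0, 97.0, 122.0, 107.0, 94.0, 0.0 m³/s; ΣQ_DR = 658.0 m³/s.
V = ΣQ_DR · Δt = 658.0 × 5400 s = 3.553 × 10^6 m³.
Over A = 200 km², depth = V / A = 17.8 mm.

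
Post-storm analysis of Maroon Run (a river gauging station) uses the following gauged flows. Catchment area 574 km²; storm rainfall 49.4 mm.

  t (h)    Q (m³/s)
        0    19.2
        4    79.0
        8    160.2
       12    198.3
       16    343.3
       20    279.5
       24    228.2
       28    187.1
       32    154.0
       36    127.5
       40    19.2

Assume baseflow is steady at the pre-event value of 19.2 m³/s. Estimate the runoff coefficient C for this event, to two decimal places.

C ≈ 0.80

ΣQ_DR = 1584 m³/s; V = ΣQ_DR·Δt = 2.281 × 10^7 m³.
Runoff depth d = V / A = 39.75 mm.
C = d / P = 39.75 / 49.4 = 0.80.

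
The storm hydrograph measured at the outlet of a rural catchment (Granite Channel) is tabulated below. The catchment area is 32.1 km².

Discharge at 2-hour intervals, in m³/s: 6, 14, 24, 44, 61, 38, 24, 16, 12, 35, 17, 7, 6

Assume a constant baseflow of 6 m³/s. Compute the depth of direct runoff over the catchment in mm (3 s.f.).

Direct runoff: 0.0, 8.0, 18.0, 38.0, 55.0, 32.0, 18.0, 10.0, 6.0, 29.0, 11.0, 1.0, 0.0 m³/s; ΣQ_DR = 226.0 m³/s.
V = ΣQ_DR · Δt = 226.0 × 7200 s = 1.627 × 10^6 m³.
Over A = 32.1 km², depth = V / A = 50.7 mm.

d ≈ 50.7 mm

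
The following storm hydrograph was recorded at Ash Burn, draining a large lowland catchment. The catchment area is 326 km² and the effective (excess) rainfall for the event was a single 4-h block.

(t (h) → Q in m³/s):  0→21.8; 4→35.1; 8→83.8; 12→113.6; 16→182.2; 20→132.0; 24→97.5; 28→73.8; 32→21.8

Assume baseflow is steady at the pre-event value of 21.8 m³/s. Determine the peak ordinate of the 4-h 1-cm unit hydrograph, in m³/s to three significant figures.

Direct runoff: 0.0, 13.3, 62.0, 91.8, 160.4, 110.2, 75.7, 52.0, 0.0 m³/s; ΣQ_DR = 565.4 m³/s, peak = 160.4 m³/s.
Runoff depth d = ΣQ_DR·Δt / A = 565.4 × 14400 / (326 km²) = 24.97 mm.
The 1-cm UH is the DRH scaled by (10 mm)/d, so U_p = 160.4 × 10/24.97 = 64.2 m³/s.

U_p ≈ 64.2 m³/s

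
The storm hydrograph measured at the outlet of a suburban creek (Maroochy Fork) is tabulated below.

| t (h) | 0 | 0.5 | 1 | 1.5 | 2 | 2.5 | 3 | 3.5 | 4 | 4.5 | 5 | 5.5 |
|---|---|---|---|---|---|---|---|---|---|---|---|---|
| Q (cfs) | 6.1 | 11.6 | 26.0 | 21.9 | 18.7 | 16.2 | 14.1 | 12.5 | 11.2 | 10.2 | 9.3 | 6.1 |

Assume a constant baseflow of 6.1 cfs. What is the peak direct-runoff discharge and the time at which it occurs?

Q_p = 19.9 cfs at t = 1 h

Subtracting baseflow gives direct-runoff ordinates: 0.0, 5.5, 19.9, 15.8, 12.6, 10.1, 8.0, 6.4, 5.1, 4.1, 3.2, 0.0 cfs.
The maximum is 19.9 cfs, occurring at the reading for t = 1 h.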